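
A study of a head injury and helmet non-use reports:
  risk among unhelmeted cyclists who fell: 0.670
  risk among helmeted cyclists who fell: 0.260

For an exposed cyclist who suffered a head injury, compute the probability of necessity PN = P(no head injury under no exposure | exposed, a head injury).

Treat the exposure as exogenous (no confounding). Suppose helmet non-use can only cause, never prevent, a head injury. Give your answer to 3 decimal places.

Let p₁ = 0.67, p₀ = 0.26.
Under exogeneity and monotonicity, PN = (p₁ − p₀) / p₁.
PN = (0.67 − 0.26) / 0.67 = 0.41 / 0.67 ≈ 0.6119

PN ≈ 0.612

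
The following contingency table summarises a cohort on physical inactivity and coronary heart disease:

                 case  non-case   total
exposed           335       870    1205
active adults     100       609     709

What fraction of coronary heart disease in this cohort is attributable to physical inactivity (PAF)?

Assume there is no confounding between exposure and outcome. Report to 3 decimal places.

p₁ = P(outcome | exposed) = 335/1205 = 0.27801
p₀ = P(outcome | unexposed) = 100/709 = 0.14104
Exposure prevalence π = 1205/1914 = 0.62957; overall risk P(Y=1) = 0.22727.
Under exogeneity, PAF = [P(Y=1) − p₀]/P(Y=1).
PAF = (0.22727 − 0.14104) / 0.22727 ≈ 0.3794

PAF ≈ 0.379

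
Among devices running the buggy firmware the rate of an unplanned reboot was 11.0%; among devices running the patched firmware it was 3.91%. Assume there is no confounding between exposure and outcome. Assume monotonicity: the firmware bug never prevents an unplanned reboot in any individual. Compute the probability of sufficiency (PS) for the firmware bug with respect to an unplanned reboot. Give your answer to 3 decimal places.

PS ≈ 0.074

p₁ = 0.11, p₀ = 0.0391.
Under exogeneity and monotonicity, PS = (p₁ − p₀) / (1 − p₀).
PS = (0.11 − 0.0391) / (1 − 0.0391) = 0.0709 / 0.9609 ≈ 0.0738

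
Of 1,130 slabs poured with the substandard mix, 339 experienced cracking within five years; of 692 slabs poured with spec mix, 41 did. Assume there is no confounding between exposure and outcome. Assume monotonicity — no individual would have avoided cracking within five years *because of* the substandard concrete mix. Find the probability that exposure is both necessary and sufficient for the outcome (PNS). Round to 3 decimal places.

p₁ = P(outcome | exposed) = 339/1130 = 0.3
p₀ = P(outcome | unexposed) = 41/692 = 0.059249
Under exogeneity and monotonicity, PNS = p₁ − p₀.
PNS = 0.3 − 0.059249 = 0.24075

PNS ≈ 0.241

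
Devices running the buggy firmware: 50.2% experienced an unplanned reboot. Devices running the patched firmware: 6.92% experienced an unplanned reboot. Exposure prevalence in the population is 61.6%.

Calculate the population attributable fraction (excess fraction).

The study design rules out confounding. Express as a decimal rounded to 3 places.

PAF ≈ 0.794

p₁ = 0.502, p₀ = 0.0692.
Overall risk P(Y=1) = π·p₁ + (1−π)·p₀ = 0.616×0.502 + 0.384×0.0692 = 0.3358.
Under exogeneity, PAF = [P(Y=1) − p₀] / P(Y=1).
PAF = (0.3358 − 0.0692) / 0.3358 ≈ 0.7939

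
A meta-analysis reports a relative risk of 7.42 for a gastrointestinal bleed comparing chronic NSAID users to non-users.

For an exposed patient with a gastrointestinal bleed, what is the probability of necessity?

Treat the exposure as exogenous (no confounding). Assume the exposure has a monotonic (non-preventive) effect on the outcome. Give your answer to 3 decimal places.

PN ≈ 0.865

Under exogeneity and monotonicity, PN = (RR − 1) / RR = 1 − 1/RR.
PN = (7.42 − 1) / 7.42 = 6.42 / 7.42 ≈ 0.8652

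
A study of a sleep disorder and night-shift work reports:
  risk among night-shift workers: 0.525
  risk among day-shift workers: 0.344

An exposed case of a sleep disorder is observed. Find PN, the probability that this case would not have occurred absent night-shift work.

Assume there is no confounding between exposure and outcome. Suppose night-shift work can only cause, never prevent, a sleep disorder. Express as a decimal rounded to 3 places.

PN ≈ 0.345

Let p₁ = 0.525, p₀ = 0.344.
Under exogeneity and monotonicity, PN = (p₁ − p₀) / p₁.
PN = (0.525 − 0.344) / 0.525 = 0.181 / 0.525 ≈ 0.3448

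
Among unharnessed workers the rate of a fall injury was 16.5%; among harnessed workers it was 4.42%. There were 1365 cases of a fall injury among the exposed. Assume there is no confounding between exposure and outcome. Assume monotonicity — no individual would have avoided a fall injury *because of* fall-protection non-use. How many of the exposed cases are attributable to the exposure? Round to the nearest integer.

p₁ = 0.165, p₀ = 0.0442.
PN = (p₁ − p₀)/p₁ = (0.165 − 0.0442) / 0.165 ≈ 0.73212.
Attributable cases ≈ PN × (exposed cases) = 0.73212 × 1365 ≈ 999.35.

about 999 cases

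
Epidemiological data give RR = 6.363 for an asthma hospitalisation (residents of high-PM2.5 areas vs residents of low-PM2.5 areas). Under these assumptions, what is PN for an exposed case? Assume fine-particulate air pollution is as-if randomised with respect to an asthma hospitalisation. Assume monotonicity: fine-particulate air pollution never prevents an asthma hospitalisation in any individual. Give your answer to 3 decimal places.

Under exogeneity and monotonicity, PN = (RR − 1) / RR = 1 − 1/RR.
PN = (6.363 − 1) / 6.363 = 5.363 / 6.363 ≈ 0.8428

PN ≈ 0.843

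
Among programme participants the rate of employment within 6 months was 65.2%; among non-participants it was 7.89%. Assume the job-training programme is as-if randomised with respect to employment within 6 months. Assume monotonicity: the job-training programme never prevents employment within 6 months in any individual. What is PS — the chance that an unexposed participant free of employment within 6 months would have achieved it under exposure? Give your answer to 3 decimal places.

PS ≈ 0.622

p₁ = 0.652, p₀ = 0.0789.
Under exogeneity and monotonicity, PS = (p₁ − p₀) / (1 − p₀).
PS = (0.652 − 0.0789) / (1 − 0.0789) = 0.5731 / 0.9211 ≈ 0.6222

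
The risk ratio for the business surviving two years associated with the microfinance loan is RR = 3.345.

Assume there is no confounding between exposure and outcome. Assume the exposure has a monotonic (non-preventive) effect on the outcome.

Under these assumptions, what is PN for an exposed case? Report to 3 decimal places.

PN ≈ 0.701

Under exogeneity and monotonicity, PN = (RR − 1) / RR = 1 − 1/RR.
PN = (3.345 − 1) / 3.345 = 2.345 / 3.345 ≈ 0.7010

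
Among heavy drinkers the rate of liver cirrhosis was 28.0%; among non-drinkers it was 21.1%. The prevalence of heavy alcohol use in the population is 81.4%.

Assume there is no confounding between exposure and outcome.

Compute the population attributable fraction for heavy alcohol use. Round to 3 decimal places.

p₁ = 0.28, p₀ = 0.211.
Overall risk P(Y=1) = π·p₁ + (1−π)·p₀ = 0.814×0.28 + 0.186×0.211 = 0.26717.
Under exogeneity, PAF = [P(Y=1) − p₀] / P(Y=1).
PAF = (0.26717 − 0.211) / 0.26717 ≈ 0.2102

PAF ≈ 0.210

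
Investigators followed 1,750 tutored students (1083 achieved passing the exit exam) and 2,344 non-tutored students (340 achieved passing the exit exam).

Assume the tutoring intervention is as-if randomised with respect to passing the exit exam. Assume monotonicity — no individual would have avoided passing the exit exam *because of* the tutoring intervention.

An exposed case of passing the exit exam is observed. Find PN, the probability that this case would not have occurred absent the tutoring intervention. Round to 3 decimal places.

PN ≈ 0.766

p₁ = P(outcome | exposed) = 1083/1750 = 0.61886
p₀ = P(outcome | unexposed) = 340/2344 = 0.14505
Under exogeneity and monotonicity, PN = (p₁ − p₀) / p₁.
PN = (0.61886 − 0.14505) / 0.61886 = 0.47381 / 0.61886 ≈ 0.7656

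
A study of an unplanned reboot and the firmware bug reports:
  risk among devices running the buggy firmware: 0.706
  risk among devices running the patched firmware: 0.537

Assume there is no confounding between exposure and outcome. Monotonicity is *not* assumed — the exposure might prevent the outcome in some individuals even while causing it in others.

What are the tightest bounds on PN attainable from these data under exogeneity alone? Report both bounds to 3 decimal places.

0.239 ≤ PN ≤ 0.656

Let p₁ = 0.706, p₀ = 0.537.
Under exogeneity alone the bounds on PN are max{0,(p₁−p₀)/p₁} ≤ PN ≤ min{1,(1−p₀)/p₁}.
  lower = (p₁ − p₀)/p₁ = 0.169 / 0.706 ≈ 0.2394
  upper = min{1, (1 − p₀)/p₁} = 0.463 / 0.706 ≈ 0.6558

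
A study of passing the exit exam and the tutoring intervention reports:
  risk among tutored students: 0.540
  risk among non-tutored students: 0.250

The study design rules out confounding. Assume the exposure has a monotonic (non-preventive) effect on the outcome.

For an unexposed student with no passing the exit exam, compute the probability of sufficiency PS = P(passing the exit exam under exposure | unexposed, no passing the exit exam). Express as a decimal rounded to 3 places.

PS ≈ 0.387

Let p₁ = 0.54, p₀ = 0.25.
Under exogeneity and monotonicity, PS = (p₁ − p₀) / (1 − p₀).
PS = (0.54 − 0.25) / (1 − 0.25) = 0.29 / 0.75 ≈ 0.3867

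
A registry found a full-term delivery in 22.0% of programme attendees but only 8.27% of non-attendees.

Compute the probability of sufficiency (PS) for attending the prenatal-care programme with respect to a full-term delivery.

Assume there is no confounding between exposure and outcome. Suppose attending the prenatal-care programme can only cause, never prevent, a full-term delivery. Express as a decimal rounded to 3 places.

p₁ = 0.22, p₀ = 0.0827.
Under exogeneity and monotonicity, PS = (p₁ − p₀) / (1 − p₀).
PS = (0.22 − 0.0827) / (1 − 0.0827) = 0.1373 / 0.9173 ≈ 0.1497

PS ≈ 0.150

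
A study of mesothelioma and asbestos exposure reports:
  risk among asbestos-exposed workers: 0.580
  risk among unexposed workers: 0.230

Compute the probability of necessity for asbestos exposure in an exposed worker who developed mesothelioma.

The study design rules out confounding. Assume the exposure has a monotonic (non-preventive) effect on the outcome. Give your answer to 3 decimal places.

Let p₁ = 0.58, p₀ = 0.23.
Under exogeneity and monotonicity, PN = (p₁ − p₀) / p₁.
PN = (0.58 − 0.23) / 0.58 = 0.35 / 0.58 ≈ 0.6034

PN ≈ 0.603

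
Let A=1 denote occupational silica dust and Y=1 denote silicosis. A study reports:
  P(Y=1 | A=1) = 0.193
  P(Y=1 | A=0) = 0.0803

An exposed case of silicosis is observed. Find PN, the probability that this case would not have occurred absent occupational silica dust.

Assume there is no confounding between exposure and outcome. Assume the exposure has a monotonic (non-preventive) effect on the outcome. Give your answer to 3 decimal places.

PN ≈ 0.584

Let p₁ = 0.193, p₀ = 0.0803.
Under exogeneity and monotonicity, PN = (p₁ − p₀) / p₁.
PN = (0.193 − 0.0803) / 0.193 = 0.1127 / 0.193 ≈ 0.5839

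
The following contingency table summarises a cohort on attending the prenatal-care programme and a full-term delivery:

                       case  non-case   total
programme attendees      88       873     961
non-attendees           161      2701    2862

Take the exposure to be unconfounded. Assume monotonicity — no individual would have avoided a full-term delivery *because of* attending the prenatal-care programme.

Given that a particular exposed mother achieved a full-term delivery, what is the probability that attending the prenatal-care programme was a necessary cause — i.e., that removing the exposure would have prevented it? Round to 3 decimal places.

PN ≈ 0.386

p₁ = P(outcome | exposed) = 88/961 = 0.091571
p₀ = P(outcome | unexposed) = 161/2862 = 0.056254
Under exogeneity and monotonicity, PN = (p₁ − p₀) / p₁.
PN = (0.091571 − 0.056254) / 0.091571 = 0.035317 / 0.091571 ≈ 0.3857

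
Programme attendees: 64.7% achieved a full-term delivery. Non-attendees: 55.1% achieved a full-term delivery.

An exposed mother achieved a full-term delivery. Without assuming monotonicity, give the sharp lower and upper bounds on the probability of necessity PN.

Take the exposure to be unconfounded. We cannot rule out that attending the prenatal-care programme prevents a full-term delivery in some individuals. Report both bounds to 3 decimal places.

p₁ = 0.647, p₀ = 0.551.
Under exogeneity alone the bounds on PN are max{0,(p₁−p₀)/p₁} ≤ PN ≤ min{1,(1−p₀)/p₁}.
  lower = (p₁ − p₀)/p₁ = 0.096 / 0.647 ≈ 0.1484
  upper = min{1, (1 − p₀)/p₁} = 0.449 / 0.647 ≈ 0.6940

0.148 ≤ PN ≤ 0.694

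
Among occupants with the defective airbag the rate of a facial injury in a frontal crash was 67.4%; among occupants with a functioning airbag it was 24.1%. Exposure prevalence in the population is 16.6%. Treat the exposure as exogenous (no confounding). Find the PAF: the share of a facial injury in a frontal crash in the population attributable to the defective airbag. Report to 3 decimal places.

PAF ≈ 0.230

p₁ = 0.674, p₀ = 0.241.
Overall risk P(Y=1) = π·p₁ + (1−π)·p₀ = 0.166×0.674 + 0.834×0.241 = 0.31288.
Under exogeneity, PAF = [P(Y=1) − p₀] / P(Y=1).
PAF = (0.31288 − 0.241) / 0.31288 ≈ 0.2297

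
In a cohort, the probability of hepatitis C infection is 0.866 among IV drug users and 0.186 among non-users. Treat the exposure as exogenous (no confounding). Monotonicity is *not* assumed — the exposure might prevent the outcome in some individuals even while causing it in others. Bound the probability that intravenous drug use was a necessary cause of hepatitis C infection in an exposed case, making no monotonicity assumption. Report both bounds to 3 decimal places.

Let p₁ = 0.866, p₀ = 0.186.
Under exogeneity alone the bounds on PN are max{0,(p₁−p₀)/p₁} ≤ PN ≤ min{1,(1−p₀)/p₁}.
  lower = (p₁ − p₀)/p₁ = 0.68 / 0.866 ≈ 0.7852
  upper = min{1, (1 − p₀)/p₁} = 0.814 / 0.866 ≈ 0.9400

0.785 ≤ PN ≤ 0.940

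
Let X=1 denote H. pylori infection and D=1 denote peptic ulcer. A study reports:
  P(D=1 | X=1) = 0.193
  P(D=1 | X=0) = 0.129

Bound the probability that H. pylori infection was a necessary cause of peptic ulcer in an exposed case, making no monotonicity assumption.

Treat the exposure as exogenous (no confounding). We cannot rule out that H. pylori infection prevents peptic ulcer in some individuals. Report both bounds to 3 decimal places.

Let p₁ = 0.193, p₀ = 0.129.
Under exogeneity alone the bounds on PN are max{0,(p₁−p₀)/p₁} ≤ PN ≤ min{1,(1−p₀)/p₁}.
  lower = (p₁ − p₀)/p₁ = 0.064 / 0.193 ≈ 0.3316
  upper = min{1, (1 − p₀)/p₁} = 0.871 / 0.193 ≈ 4.5130 → capped at 1

0.332 ≤ PN ≤ 1.000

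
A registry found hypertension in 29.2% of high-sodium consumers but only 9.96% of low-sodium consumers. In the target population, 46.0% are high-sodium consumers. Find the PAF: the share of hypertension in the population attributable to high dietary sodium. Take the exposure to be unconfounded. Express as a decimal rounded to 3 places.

PAF ≈ 0.471

p₁ = 0.292, p₀ = 0.0996.
Overall risk P(Y=1) = π·p₁ + (1−π)·p₀ = 0.46×0.292 + 0.54×0.0996 = 0.1881.
Under exogeneity, PAF = [P(Y=1) − p₀] / P(Y=1).
PAF = (0.1881 − 0.0996) / 0.1881 ≈ 0.4705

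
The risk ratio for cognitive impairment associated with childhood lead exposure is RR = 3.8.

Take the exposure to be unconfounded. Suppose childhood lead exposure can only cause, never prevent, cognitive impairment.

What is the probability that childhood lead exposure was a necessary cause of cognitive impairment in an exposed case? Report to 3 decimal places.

PN ≈ 0.737

Under exogeneity and monotonicity, PN = (RR − 1) / RR = 1 − 1/RR.
PN = (3.8 − 1) / 3.8 = 2.8 / 3.8 ≈ 0.7368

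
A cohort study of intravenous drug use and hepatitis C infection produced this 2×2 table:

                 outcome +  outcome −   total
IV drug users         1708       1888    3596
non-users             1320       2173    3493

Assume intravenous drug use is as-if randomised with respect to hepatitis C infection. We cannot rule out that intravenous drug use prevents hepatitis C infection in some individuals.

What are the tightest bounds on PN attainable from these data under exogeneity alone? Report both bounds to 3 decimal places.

0.204 ≤ PN ≤ 1.000

p₁ = P(outcome | exposed) = 1708/3596 = 0.47497
p₀ = P(outcome | unexposed) = 1320/3493 = 0.3779
Under exogeneity alone the bounds on PN are max{0,(p₁−p₀)/p₁} ≤ PN ≤ min{1,(1−p₀)/p₁}.
  lower = (p₁ − p₀)/p₁ = 0.097074 / 0.47497 ≈ 0.2044
  upper = min{1, (1 − p₀)/p₁} = 0.6221 / 0.47497 ≈ 1.3098 → capped at 1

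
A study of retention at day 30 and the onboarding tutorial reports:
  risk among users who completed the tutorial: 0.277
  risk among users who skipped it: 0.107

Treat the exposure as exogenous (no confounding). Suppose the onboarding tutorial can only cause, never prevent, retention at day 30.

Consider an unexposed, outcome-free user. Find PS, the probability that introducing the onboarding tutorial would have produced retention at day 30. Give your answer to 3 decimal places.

Let p₁ = 0.277, p₀ = 0.107.
Under exogeneity and monotonicity, PS = (p₁ − p₀) / (1 − p₀).
PS = (0.277 − 0.107) / (1 − 0.107) = 0.17 / 0.893 ≈ 0.1904

PS ≈ 0.190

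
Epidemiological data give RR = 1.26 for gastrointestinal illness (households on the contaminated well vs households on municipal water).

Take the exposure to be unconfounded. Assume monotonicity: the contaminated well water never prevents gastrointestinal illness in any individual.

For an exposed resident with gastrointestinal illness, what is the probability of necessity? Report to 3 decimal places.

PN ≈ 0.206

Under exogeneity and monotonicity, PN = (RR − 1) / RR = 1 − 1/RR.
PN = (1.26 − 1) / 1.26 = 0.26 / 1.26 ≈ 0.2063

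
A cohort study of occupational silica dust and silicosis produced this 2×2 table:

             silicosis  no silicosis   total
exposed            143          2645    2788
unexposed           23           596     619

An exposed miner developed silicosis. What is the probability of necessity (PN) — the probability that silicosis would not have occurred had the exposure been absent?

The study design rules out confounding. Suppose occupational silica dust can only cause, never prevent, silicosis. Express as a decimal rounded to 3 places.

p₁ = P(outcome | exposed) = 143/2788 = 0.051291
p₀ = P(outcome | unexposed) = 23/619 = 0.037157
Under exogeneity and monotonicity, PN = (p₁ − p₀)/p₁.
PN = (0.051291 − 0.037157) / 0.051291 ≈ 0.2756

PN ≈ 0.276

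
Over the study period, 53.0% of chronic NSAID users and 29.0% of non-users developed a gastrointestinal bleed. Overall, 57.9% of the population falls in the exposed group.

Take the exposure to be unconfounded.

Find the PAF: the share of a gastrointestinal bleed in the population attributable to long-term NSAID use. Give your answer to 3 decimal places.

p₁ = 0.53, p₀ = 0.29.
Overall risk P(Y=1) = π·p₁ + (1−π)·p₀ = 0.579×0.53 + 0.421×0.29 = 0.42896.
Under exogeneity, PAF = [P(Y=1) − p₀] / P(Y=1).
PAF = (0.42896 − 0.29) / 0.42896 ≈ 0.3239

PAF ≈ 0.324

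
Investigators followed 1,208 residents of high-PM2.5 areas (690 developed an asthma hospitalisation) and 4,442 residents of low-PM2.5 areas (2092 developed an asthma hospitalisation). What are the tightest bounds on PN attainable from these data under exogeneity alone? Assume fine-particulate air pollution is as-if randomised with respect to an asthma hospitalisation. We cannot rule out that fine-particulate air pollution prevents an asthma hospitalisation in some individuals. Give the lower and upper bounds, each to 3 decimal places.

0.175 ≤ PN ≤ 0.926

p₁ = P(outcome | exposed) = 690/1208 = 0.57119
p₀ = P(outcome | unexposed) = 2092/4442 = 0.47096
Under exogeneity alone the bounds on PN are max{0,(p₁−p₀)/p₁} ≤ PN ≤ min{1,(1−p₀)/p₁}.
  lower = (p₁ − p₀)/p₁ = 0.10023 / 0.57119 ≈ 0.1755
  upper = min{1, (1 − p₀)/p₁} = 0.52904 / 0.57119 ≈ 0.9262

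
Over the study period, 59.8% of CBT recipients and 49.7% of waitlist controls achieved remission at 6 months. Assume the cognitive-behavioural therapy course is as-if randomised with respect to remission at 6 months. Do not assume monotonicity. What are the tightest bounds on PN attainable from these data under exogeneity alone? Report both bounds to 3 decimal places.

p₁ = 0.598, p₀ = 0.497.
Under exogeneity alone the bounds on PN are max{0,(p₁−p₀)/p₁} ≤ PN ≤ min{1,(1−p₀)/p₁}.
  lower = (p₁ − p₀)/p₁ = 0.101 / 0.598 ≈ 0.1689
  upper = min{1, (1 − p₀)/p₁} = 0.503 / 0.598 ≈ 0.8411

0.169 ≤ PN ≤ 0.841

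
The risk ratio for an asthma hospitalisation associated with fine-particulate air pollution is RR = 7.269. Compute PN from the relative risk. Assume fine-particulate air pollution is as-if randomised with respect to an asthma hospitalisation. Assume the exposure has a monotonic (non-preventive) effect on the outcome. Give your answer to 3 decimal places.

Under exogeneity and monotonicity, PN = (RR − 1) / RR = 1 − 1/RR.
PN = (7.269 − 1) / 7.269 = 6.269 / 7.269 ≈ 0.8624

PN ≈ 0.862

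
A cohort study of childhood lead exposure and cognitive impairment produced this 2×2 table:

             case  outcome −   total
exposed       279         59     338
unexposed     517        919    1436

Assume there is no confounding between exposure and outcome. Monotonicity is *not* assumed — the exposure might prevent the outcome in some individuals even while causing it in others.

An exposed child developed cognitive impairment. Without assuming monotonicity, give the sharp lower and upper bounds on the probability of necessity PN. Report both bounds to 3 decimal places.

0.564 ≤ PN ≤ 0.775

p₁ = P(outcome | exposed) = 279/338 = 0.82544
p₀ = P(outcome | unexposed) = 517/1436 = 0.36003
Under exogeneity alone the bounds on PN are max{0,(p₁−p₀)/p₁} ≤ PN ≤ min{1,(1−p₀)/p₁}.
  lower = (p₁ − p₀)/p₁ = 0.46542 / 0.82544 ≈ 0.5638
  upper = min{1, (1 − p₀)/p₁} = 0.63997 / 0.82544 ≈ 0.7753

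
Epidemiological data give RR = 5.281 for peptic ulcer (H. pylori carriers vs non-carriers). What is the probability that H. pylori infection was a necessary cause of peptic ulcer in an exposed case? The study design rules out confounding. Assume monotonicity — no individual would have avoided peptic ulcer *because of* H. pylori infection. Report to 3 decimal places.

Under exogeneity and monotonicity, PN = (RR − 1) / RR = 1 − 1/RR.
PN = (5.281 − 1) / 5.281 = 4.281 / 5.281 ≈ 0.8106

PN ≈ 0.811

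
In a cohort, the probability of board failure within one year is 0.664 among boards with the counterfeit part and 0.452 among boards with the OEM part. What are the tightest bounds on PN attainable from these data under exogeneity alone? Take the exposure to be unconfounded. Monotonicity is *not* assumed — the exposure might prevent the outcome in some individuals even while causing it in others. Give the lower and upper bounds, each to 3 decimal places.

0.319 ≤ PN ≤ 0.825

Let p₁ = 0.664, p₀ = 0.452.
Under exogeneity alone the bounds on PN are max{0,(p₁−p₀)/p₁} ≤ PN ≤ min{1,(1−p₀)/p₁}.
  lower = (p₁ − p₀)/p₁ = 0.212 / 0.664 ≈ 0.3193
  upper = min{1, (1 − p₀)/p₁} = 0.548 / 0.664 ≈ 0.8253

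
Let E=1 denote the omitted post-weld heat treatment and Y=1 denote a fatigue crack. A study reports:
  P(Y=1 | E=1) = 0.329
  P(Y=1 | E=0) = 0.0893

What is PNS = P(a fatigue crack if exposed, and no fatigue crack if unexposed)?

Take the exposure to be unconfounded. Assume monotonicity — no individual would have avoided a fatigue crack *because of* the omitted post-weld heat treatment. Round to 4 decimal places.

PNS ≈ 0.2397

Let p₁ = 0.329, p₀ = 0.0893.
Under exogeneity and monotonicity, PNS = p₁ − p₀.
PNS = 0.329 − 0.0893 = 0.2397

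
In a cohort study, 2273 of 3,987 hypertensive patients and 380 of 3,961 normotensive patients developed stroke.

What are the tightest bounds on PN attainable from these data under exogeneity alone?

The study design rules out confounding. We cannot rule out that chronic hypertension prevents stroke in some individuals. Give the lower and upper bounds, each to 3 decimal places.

p₁ = P(outcome | exposed) = 2273/3987 = 0.5701
p₀ = P(outcome | unexposed) = 380/3961 = 0.095935
Under exogeneity alone the bounds on PN are max{0,(p₁−p₀)/p₁} ≤ PN ≤ min{1,(1−p₀)/p₁}.
  lower = (p₁ − p₀)/p₁ = 0.47417 / 0.5701 ≈ 0.8317
  upper = min{1, (1 − p₀)/p₁} = 0.90406 / 0.5701 ≈ 1.5858 → capped at 1

0.832 ≤ PN ≤ 1.000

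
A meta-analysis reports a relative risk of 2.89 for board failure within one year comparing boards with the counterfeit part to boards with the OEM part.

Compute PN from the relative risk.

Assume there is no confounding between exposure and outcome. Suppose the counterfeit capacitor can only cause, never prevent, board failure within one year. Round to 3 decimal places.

PN ≈ 0.654

Under exogeneity and monotonicity, PN = (RR − 1) / RR = 1 − 1/RR.
PN = (2.89 − 1) / 2.89 = 1.89 / 2.89 ≈ 0.6540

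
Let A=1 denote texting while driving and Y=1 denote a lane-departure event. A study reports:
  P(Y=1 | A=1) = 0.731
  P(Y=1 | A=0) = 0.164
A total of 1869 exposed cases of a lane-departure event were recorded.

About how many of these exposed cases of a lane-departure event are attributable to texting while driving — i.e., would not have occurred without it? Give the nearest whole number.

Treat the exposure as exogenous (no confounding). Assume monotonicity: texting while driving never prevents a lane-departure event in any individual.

about 1450 cases

Let p₁ = 0.731, p₀ = 0.164.
PN = (p₁ − p₀)/p₁ = (0.731 − 0.164) / 0.731 ≈ 0.77565.
Attributable cases ≈ PN × (exposed cases) = 0.77565 × 1869 ≈ 1449.69.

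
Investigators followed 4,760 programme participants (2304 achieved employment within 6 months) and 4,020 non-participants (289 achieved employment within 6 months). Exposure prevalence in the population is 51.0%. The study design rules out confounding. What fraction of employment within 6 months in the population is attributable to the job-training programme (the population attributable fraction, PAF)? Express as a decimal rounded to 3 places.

p₁ = P(outcome | exposed) = 2304/4760 = 0.48403
p₀ = P(outcome | unexposed) = 289/4020 = 0.071891
Overall risk P(Y=1) = π·p₁ + (1−π)·p₀ = 0.51×0.48403 + 0.49×0.071891 = 0.28208.
Under exogeneity, PAF = [P(Y=1) − p₀] / P(Y=1).
PAF = (0.28208 − 0.071891) / 0.28208 ≈ 0.7451

PAF ≈ 0.745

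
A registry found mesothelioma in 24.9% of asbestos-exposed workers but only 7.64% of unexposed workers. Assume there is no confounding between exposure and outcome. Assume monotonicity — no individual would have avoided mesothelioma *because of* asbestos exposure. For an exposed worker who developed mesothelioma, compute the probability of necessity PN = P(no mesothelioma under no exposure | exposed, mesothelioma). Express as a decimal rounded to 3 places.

PN ≈ 0.693

p₁ = 0.249, p₀ = 0.0764.
Under exogeneity and monotonicity, PN = (p₁ − p₀) / p₁.
PN = (0.249 − 0.0764) / 0.249 = 0.1726 / 0.249 ≈ 0.6932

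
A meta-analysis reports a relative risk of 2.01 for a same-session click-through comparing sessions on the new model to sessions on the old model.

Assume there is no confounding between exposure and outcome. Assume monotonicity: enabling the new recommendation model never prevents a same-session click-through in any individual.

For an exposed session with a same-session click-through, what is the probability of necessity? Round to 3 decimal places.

PN ≈ 0.502

Under exogeneity and monotonicity, PN = (RR − 1) / RR = 1 − 1/RR.
PN = (2.01 − 1) / 2.01 = 1.01 / 2.01 ≈ 0.5025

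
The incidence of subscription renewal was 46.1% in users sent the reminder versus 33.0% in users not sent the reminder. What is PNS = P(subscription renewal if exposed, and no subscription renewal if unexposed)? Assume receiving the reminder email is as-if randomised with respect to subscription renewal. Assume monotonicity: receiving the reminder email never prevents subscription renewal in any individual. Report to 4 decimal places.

p₁ = 0.461, p₀ = 0.33.
Under exogeneity and monotonicity, PNS = p₁ − p₀.
PNS = 0.461 − 0.33 = 0.131

PNS ≈ 0.1310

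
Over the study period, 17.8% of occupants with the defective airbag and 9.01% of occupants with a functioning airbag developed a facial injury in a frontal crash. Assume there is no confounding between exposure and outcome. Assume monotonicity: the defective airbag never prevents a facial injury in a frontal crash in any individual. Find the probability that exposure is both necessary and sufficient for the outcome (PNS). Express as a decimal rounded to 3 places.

p₁ = 0.178, p₀ = 0.0901.
Under exogeneity and monotonicity, PNS = p₁ − p₀.
PNS = 0.178 − 0.0901 = 0.0879

PNS ≈ 0.088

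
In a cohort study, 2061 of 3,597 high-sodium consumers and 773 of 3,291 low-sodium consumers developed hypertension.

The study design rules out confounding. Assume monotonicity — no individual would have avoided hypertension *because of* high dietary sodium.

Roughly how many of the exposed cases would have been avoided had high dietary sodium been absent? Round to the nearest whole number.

p₁ = P(outcome | exposed) = 2061/3597 = 0.57298
p₀ = P(outcome | unexposed) = 773/3291 = 0.23488
PN = (p₁ − p₀)/p₁ = (0.57298 − 0.23488) / 0.57298 ≈ 0.59007.
Attributable cases ≈ PN × (exposed cases) = 0.59007 × 2061 ≈ 1216.13.

about 1216 cases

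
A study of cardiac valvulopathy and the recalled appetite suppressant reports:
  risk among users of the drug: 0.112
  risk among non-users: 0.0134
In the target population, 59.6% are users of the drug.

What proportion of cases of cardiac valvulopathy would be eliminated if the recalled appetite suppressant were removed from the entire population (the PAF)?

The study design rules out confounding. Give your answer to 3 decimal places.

PAF ≈ 0.814

Let p₁ = 0.112, p₀ = 0.0134.
Overall risk P(Y=1) = π·p₁ + (1−π)·p₀ = 0.596×0.112 + 0.404×0.0134 = 0.072166.
Under exogeneity, PAF = [P(Y=1) − p₀] / P(Y=1).
PAF = (0.072166 − 0.0134) / 0.072166 ≈ 0.8143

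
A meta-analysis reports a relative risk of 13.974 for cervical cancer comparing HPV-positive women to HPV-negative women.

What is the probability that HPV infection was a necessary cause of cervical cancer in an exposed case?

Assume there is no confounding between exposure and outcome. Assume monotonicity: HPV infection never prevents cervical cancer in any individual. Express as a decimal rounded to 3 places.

PN ≈ 0.928

Under exogeneity and monotonicity, PN = (RR − 1) / RR = 1 − 1/RR.
PN = (13.974 − 1) / 13.974 = 12.97 / 13.974 ≈ 0.9284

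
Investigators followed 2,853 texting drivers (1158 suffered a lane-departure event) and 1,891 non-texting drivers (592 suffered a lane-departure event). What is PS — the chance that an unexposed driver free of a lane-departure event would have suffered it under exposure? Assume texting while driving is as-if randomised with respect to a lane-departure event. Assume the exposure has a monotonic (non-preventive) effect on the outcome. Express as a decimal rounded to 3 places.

PS ≈ 0.135

p₁ = P(outcome | exposed) = 1158/2853 = 0.40589
p₀ = P(outcome | unexposed) = 592/1891 = 0.31306
Under exogeneity and monotonicity, PS = (p₁ − p₀) / (1 − p₀).
PS = (0.40589 − 0.31306) / (1 − 0.31306) = 0.092827 / 0.68694 ≈ 0.1351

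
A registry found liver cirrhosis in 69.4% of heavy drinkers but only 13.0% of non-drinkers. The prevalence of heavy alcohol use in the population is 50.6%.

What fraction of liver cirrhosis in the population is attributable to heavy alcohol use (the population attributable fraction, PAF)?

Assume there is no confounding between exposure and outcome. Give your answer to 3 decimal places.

PAF ≈ 0.687

p₁ = 0.694, p₀ = 0.13.
Overall risk P(Y=1) = π·p₁ + (1−π)·p₀ = 0.506×0.694 + 0.494×0.13 = 0.41538.
Under exogeneity, PAF = [P(Y=1) − p₀] / P(Y=1).
PAF = (0.41538 − 0.13) / 0.41538 ≈ 0.6870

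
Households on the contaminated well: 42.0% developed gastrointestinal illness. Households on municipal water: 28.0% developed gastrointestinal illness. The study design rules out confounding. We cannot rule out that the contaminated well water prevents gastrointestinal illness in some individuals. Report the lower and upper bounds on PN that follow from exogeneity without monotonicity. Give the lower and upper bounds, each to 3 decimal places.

0.333 ≤ PN ≤ 1.000

p₁ = 0.42, p₀ = 0.28.
Under exogeneity alone the bounds on PN are max{0,(p₁−p₀)/p₁} ≤ PN ≤ min{1,(1−p₀)/p₁}.
  lower = (p₁ − p₀)/p₁ = 0.14 / 0.42 ≈ 0.3333
  upper = min{1, (1 − p₀)/p₁} = 0.72 / 0.42 ≈ 1.7143 → capped at 1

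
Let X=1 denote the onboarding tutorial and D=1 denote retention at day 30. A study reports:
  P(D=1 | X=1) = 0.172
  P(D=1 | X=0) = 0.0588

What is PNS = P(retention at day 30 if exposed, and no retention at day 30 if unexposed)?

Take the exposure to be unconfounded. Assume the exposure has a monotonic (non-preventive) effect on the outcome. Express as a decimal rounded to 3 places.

Let p₁ = 0.172, p₀ = 0.0588.
Under exogeneity and monotonicity, PNS = p₁ − p₀.
PNS = 0.172 − 0.0588 = 0.1132

PNS ≈ 0.113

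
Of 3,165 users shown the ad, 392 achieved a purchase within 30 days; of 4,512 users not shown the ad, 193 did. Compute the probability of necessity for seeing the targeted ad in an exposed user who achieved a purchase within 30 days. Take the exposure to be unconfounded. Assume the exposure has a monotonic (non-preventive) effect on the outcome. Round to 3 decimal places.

PN ≈ 0.655

p₁ = P(outcome | exposed) = 392/3165 = 0.12385
p₀ = P(outcome | unexposed) = 193/4512 = 0.042775
Under exogeneity and monotonicity, PN = (p₁ − p₀) / p₁.
PN = (0.12385 − 0.042775) / 0.12385 = 0.08108 / 0.12385 ≈ 0.6546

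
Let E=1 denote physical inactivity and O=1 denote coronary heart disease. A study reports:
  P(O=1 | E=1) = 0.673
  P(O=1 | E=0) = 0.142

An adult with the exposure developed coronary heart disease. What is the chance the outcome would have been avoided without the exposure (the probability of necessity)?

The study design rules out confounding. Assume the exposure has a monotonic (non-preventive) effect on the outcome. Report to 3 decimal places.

Let p₁ = 0.673, p₀ = 0.142.
Under exogeneity and monotonicity, PN = (p₁ − p₀) / p₁.
PN = (0.673 − 0.142) / 0.673 = 0.531 / 0.673 ≈ 0.7890

PN ≈ 0.789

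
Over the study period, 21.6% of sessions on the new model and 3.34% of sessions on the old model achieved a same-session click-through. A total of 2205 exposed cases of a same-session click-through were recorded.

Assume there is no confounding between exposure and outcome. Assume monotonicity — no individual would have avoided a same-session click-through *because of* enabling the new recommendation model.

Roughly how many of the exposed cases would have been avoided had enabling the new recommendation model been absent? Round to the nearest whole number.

p₁ = 0.216, p₀ = 0.0334.
PN = (p₁ − p₀)/p₁ = (0.216 − 0.0334) / 0.216 ≈ 0.84537.
Attributable cases ≈ PN × (exposed cases) = 0.84537 × 2205 ≈ 1864.04.

about 1864 cases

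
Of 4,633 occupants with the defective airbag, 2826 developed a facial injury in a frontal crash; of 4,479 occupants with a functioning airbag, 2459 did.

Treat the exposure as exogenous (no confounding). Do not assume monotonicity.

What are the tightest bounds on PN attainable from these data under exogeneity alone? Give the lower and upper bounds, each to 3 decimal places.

0.100 ≤ PN ≤ 0.739

p₁ = P(outcome | exposed) = 2826/4633 = 0.60997
p₀ = P(outcome | unexposed) = 2459/4479 = 0.54901
Under exogeneity alone the bounds on PN are max{0,(p₁−p₀)/p₁} ≤ PN ≤ min{1,(1−p₀)/p₁}.
  lower = (p₁ − p₀)/p₁ = 0.060965 / 0.60997 ≈ 0.0999
  upper = min{1, (1 − p₀)/p₁} = 0.45099 / 0.60997 ≈ 0.7394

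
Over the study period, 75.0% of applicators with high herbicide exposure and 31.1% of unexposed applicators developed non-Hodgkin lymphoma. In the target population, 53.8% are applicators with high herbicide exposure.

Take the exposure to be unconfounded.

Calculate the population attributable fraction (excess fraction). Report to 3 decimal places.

PAF ≈ 0.432

p₁ = 0.75, p₀ = 0.311.
Overall risk P(Y=1) = π·p₁ + (1−π)·p₀ = 0.538×0.75 + 0.462×0.311 = 0.54718.
Under exogeneity, PAF = [P(Y=1) − p₀] / P(Y=1).
PAF = (0.54718 − 0.311) / 0.54718 ≈ 0.4316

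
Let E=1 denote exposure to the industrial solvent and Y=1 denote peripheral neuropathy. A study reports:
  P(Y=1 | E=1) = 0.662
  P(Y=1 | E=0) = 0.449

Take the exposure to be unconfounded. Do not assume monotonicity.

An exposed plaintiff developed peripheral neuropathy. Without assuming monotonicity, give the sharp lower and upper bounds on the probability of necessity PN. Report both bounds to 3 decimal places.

0.322 ≤ PN ≤ 0.832

Let p₁ = 0.662, p₀ = 0.449.
Under exogeneity alone the bounds on PN are max{0,(p₁−p₀)/p₁} ≤ PN ≤ min{1,(1−p₀)/p₁}.
  lower = (p₁ − p₀)/p₁ = 0.213 / 0.662 ≈ 0.3218
  upper = min{1, (1 − p₀)/p₁} = 0.551 / 0.662 ≈ 0.8323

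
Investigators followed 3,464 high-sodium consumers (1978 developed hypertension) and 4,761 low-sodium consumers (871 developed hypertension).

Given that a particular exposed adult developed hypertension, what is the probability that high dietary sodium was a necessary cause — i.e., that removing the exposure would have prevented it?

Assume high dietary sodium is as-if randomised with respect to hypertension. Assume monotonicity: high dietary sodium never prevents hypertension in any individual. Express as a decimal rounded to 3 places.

p₁ = P(outcome | exposed) = 1978/3464 = 0.57102
p₀ = P(outcome | unexposed) = 871/4761 = 0.18294
Under exogeneity and monotonicity, PN = (p₁ − p₀) / p₁.
PN = (0.57102 − 0.18294) / 0.57102 = 0.38807 / 0.57102 ≈ 0.6796

PN ≈ 0.680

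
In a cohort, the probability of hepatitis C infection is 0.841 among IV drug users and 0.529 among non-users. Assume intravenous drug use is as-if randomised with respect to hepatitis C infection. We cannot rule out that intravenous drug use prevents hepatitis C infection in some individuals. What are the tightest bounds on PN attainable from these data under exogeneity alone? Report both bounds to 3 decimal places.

0.371 ≤ PN ≤ 0.560

Let p₁ = 0.841, p₀ = 0.529.
Under exogeneity alone the bounds on PN are max{0,(p₁−p₀)/p₁} ≤ PN ≤ min{1,(1−p₀)/p₁}.
  lower = (p₁ − p₀)/p₁ = 0.312 / 0.841 ≈ 0.3710
  upper = min{1, (1 − p₀)/p₁} = 0.471 / 0.841 ≈ 0.5600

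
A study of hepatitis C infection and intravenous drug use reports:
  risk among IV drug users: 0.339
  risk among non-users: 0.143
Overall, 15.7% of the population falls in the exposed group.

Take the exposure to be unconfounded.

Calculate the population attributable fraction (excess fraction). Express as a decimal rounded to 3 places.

Let p₁ = 0.339, p₀ = 0.143.
Overall risk P(Y=1) = π·p₁ + (1−π)·p₀ = 0.157×0.339 + 0.843×0.143 = 0.17377.
Under exogeneity, PAF = [P(Y=1) − p₀] / P(Y=1).
PAF = (0.17377 − 0.143) / 0.17377 ≈ 0.1771

PAF ≈ 0.177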